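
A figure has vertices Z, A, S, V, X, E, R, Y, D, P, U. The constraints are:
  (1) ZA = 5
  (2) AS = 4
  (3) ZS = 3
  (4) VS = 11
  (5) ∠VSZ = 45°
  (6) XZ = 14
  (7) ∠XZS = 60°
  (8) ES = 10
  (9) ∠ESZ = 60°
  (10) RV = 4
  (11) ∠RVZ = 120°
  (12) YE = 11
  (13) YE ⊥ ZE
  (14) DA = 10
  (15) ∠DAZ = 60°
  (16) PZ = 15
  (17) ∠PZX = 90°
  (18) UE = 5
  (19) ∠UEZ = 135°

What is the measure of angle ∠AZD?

Step 1: By the law of cosines on triangle ZAD: ZD² = 5² + 10² − 2·5·10·cos(60°) = 75, so ZD = 5·√3.
Step 2: By the inverse law of cosines on triangle AZD: cos(∠AZD) = (5² + (5·√3)² − 10²) / (2·5·5·√3) = 0/86.6 = 0, so ∠AZD = 90°.

Therefore, the measure of angle ∠AZD = 90°.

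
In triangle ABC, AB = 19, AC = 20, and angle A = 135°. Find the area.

When two sides and the included angle are known, the area formula is (1/2)ab sin(C).
The height from one side to the opposite vertex is 20 sin(135°) = 10*sqrt(2).
Area = (1/2) * 19 * 10*sqrt(2) = 95*sqrt(2).

95*sqrt(2)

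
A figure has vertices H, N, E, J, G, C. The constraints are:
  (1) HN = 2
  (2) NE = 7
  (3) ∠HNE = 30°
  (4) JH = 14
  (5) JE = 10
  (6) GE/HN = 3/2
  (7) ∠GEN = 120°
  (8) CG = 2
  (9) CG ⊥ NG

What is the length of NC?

From the given relations: GE = 3/2·HN = 3/2·2 = 3.
Step 1: By the law of cosines on triangle GEN: GN² = 3² + 7² − 2·3·7·cos(120°) = 79, so GN = √79.
Step 2: By the law of cosines on triangle NGC: NC² = √79² + 2² − 2·√79·2·cos(90°) = 83, so NC = √83.

Therefore, the length of NC = √83.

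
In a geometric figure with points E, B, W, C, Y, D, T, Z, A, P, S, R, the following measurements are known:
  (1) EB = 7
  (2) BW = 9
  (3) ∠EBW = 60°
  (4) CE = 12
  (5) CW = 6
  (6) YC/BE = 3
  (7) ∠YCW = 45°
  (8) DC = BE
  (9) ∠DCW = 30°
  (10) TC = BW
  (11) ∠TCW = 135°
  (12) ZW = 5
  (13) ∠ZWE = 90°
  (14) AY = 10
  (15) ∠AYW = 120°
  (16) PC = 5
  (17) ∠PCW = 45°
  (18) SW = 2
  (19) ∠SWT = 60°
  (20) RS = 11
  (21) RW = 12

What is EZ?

Step 1: By the law of cosines on triangle EBW: EW² = 7² + 9² − 2·7·9·cos(60°) = 67, so EW = √67.
Step 2: By the law of cosines on triangle EWZ: EZ² = √67² + 5² − 2·√67·5·cos(90°) = 92, so EZ = 2·√23.

Therefore, the length of EZ = 2·√23.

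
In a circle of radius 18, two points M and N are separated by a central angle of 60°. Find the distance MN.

Drop a perpendicular from the center to the chord, bisecting both the chord and the central angle.
Each half-chord = r sin(θ/2) = 18 sin(30°).
The full chord = 2 × 18 × sin(30°) = 18.

18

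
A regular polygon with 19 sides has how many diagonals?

Each of the 19 vertices connects to 16 non-adjacent vertices via diagonals.
Total connections = 19 × 16 = 304, but each diagonal is counted twice.
Number of diagonals = 304 / 2 = 152.

152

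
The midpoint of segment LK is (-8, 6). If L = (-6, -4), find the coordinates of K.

Using the midpoint formula: M = ((x1 + x2)/2, (y1 + y2)/2)
We know M = (-8, 6) and L = (-6, -4)
For x: -8 = (-6 + x2)/2, so x2 = 2*-8 - -6 = -10
For y: 6 = (-4 + y2)/2, so y2 = 2*6 - -4 = 16
K = (-10, 16)

(-10, 16)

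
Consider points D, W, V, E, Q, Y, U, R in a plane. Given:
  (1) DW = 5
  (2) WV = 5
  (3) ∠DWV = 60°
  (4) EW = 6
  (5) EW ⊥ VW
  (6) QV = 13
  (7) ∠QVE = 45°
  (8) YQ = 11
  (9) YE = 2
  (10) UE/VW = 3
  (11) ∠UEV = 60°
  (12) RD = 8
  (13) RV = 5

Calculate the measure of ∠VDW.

Step 1: By the law of cosines on triangle DWV: DV² = 5² + 5² − 2·5·5·cos(60°) = 25, so DV = 5.
Step 2: By the inverse law of cosines on triangle VDW: cos(∠VDW) = (5² + 5² − 5²) / (2·5·5) = 25/50 = 0.5, so ∠VDW = 60°.

Therefore, the measure of angle ∠VDW = 60°.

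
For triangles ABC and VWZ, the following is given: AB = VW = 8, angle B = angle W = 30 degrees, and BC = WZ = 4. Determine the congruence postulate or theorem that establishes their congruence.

The given information provides:
AB = VW = 8, angle B = angle W = 30 degrees, and BC = WZ = 4
This matches the SAS congruence theorem.
Two pairs of corresponding sides and the included angle are equal (Side-Angle-Side).

SAS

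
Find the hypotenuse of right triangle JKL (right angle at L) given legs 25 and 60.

By the Pythagorean theorem: JK^2 = JL^2 + KL^2
JK^2 = 25^2 + 60^2 = 625 + 3600 = 4225
JK = sqrt(4225) = 65

65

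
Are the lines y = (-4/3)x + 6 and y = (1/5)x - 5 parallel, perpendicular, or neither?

Slope of line 1: m1 = -4/3
Slope of line 2: m2 = 1/5
m1 != m2 and m1*m2 = -4/15 != -1. Neither.

Neither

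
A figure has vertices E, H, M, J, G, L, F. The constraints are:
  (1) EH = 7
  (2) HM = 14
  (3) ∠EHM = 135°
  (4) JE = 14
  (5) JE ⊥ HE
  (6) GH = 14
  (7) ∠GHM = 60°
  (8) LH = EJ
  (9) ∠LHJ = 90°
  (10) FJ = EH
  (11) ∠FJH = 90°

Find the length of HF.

From the given relations: FJ = EH = 7.
Step 1: By the law of cosines on triangle JEH: JH² = 14² + 7² − 2·14·7·cos(90°) = 245, so JH = 7·√5.
Step 2: By the law of cosines on triangle HJF: HF² = (7·√5)² + 7² − 2·7·√5·7·cos(90°) = 294, so HF = 7·√6.

Therefore, the length of HF = 7·√6.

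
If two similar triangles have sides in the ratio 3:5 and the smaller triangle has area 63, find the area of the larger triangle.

For similar figures, the area ratio equals the square of the side ratio.
Side ratio (the smaller triangle to the larger triangle) = 3:5, so area ratio = 3^2:5^2 = 9:25.
If the area of the smaller triangle is 63, then the area of the larger triangle = 63 * (25/9) = 175.

175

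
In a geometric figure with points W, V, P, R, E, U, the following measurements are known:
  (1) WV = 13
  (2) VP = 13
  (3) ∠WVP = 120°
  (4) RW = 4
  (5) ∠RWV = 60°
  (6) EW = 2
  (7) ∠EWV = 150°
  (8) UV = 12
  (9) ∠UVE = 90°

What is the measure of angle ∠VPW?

Step 1: By the law of cosines on triangle PVW: PW² = 13² + 13² − 2·13·13·cos(120°) = 507, so PW = 13·√3.
Step 2: By the inverse law of cosines on triangle VPW: cos(∠VPW) = (13² + (13·√3)² − 13²) / (2·13·13·√3) = 507/585.43 = 0.866, so ∠VPW = 30°.

Therefore, the measure of angle ∠VPW = 30°.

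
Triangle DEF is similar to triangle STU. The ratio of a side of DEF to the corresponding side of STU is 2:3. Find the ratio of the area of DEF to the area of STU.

Area scales with the square of linear dimensions. If every length is multiplied by 2/3, then the area is multiplied by (2/3)^2 = 4/9.
The area ratio is 4:9.

4:9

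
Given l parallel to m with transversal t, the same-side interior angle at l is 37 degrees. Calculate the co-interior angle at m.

Co-interior angles sum to 180: 180 - 37 = 143 degrees.

143 degrees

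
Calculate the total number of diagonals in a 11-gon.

Total line segments between 11 vertices = C(11,2) = 55.
Subtract the 11 sides: 55 - 11 = 44 diagonals.

44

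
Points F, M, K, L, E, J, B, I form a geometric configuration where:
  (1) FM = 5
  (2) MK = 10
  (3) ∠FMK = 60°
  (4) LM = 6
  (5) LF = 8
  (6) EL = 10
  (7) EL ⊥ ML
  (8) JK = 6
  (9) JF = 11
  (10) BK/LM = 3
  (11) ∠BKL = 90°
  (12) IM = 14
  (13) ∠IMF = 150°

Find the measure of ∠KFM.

Step 1: By the law of cosines on triangle FMK: FK² = 5² + 10² − 2·5·10·cos(60°) = 75, so FK = 5·√3.
Step 2: By the inverse law of cosines on triangle KFM: cos(∠KFM) = ((5·√3)² + 5² − 10²) / (2·5·√3·5) = 0/86.6 = 0, so ∠KFM = 90°.

Therefore, the measure of angle ∠KFM = 90°.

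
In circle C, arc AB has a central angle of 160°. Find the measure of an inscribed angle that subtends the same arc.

By the inscribed angle theorem, the inscribed angle is half the central angle.
Inscribed angle = 160° / 2 = 80°

80°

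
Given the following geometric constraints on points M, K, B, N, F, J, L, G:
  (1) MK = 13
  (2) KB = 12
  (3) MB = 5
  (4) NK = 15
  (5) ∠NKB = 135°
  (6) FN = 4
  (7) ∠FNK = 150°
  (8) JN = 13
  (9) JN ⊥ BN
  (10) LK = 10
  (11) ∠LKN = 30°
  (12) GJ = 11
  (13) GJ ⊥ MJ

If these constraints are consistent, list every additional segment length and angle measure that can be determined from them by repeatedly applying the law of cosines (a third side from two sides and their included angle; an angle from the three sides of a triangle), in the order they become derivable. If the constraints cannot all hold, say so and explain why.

The constraints are consistent. Derivable facts, in order:
After 1 step:
- BN ≈ 24.97
- KF ≈ 18.57
- NL ≈ 8.07
- ∠BKM = 22.62°
- ∠BMK = 67.38°
- ∠KBM = 90°
After 2 steps:
- BJ ≈ 28.15
- ∠BNK = 19.86°
- ∠FKN = 6.18°
- ∠KBN = 25.14°
- ∠KFN = 23.82°
- ∠KLN = 111.74°
- ∠KNL = 38.26°
After 3 steps:
- ∠BJN = 62.5°
- ∠JBN = 27.5°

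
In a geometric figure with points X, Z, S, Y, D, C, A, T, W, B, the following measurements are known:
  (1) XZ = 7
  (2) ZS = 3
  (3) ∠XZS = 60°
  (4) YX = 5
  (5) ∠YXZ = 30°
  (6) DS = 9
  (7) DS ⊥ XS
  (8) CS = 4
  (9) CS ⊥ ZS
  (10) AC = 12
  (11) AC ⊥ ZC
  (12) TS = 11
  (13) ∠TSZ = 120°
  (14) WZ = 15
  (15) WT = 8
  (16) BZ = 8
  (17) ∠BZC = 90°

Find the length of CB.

Step 1: By the law of cosines on triangle ZSC: ZC² = 3² + 4² − 2·3·4·cos(90°) = 25, so ZC = 5.
Step 2: By the law of cosines on triangle CZB: CB² = 5² + 8² − 2·5·8·cos(90°) = 89, so CB = √89.

Therefore, the length of CB = √89.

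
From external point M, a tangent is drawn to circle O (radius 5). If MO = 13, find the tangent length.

The tangent, radius, and line from the external point to the center form a right triangle.
The right angle is where the tangent meets the radius.
By the Pythagorean theorem: tangent² + 5² = 13²
tangent² = 169 - 25 = 144
tangent = 12

12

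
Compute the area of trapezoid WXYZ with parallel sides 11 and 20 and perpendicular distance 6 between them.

Area of a trapezoid = (base1 + base2) * height / 2
Area = (11 + 20) * 6 / 2
Area = 31 * 6 / 2
Area = 186 / 2
Area = 93

93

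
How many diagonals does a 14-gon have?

Each of the 14 vertices connects to 11 non-adjacent vertices via diagonals.
Total connections = 14 × 11 = 154, but each diagonal is counted twice.
Number of diagonals = 154 / 2 = 77.

77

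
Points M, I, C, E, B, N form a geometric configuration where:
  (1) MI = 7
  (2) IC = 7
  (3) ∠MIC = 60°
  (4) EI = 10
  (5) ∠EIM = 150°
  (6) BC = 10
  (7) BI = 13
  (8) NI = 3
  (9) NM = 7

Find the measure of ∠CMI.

Step 1: By the law of cosines on triangle MIC: MC² = 7² + 7² − 2·7·7·cos(60°) = 49, so MC = 7.
Step 2: By the inverse law of cosines on triangle CMI: cos(∠CMI) = (7² + 7² − 7²) / (2·7·7) = 49/98 = 0.5, so ∠CMI = 60°.

Therefore, the measure of angle ∠CMI = 60°.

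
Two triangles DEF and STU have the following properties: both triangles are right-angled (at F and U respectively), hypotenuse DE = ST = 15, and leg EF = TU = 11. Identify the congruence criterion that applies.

The given information provides:
both triangles are right-angled (at F and U respectively), hypotenuse DE = ST = 15, and leg EF = TU = 11
This matches the HL congruence theorem.
The hypotenuse and one leg of two right triangles are equal (Hypotenuse-Leg).

HL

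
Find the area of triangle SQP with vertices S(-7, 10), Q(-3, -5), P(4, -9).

Shoelace: Area = (1/2)|-7(-5--9) + -3(-9-10) + 4(10--5)| = (1/2)(89) = 89/2

89/2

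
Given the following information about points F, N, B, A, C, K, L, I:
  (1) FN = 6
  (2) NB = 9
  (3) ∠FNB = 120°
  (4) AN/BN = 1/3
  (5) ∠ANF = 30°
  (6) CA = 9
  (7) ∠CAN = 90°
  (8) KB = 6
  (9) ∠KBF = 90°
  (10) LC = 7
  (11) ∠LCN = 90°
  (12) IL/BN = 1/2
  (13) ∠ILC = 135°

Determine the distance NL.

From the given relations: AN = 1/3·BN = 1/3·9 = 3.
Step 1: By the law of cosines on triangle CAN: CN² = 9² + 3² − 2·9·3·cos(90°) = 90, so CN = 3·√10.
Step 2: By the law of cosines on triangle NCL: NL² = (3·√10)² + 7² − 2·3·√10·7·cos(90°) = 139, so NL = √139.

Therefore, the length of NL = √139.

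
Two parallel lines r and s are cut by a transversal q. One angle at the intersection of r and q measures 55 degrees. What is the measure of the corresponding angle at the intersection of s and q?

Corresponding angles formed by parallel lines and a transversal are equal.
The given angle is 55 degrees.
The corresponding angle = 55 degrees.

55 degrees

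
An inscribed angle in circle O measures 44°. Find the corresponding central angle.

Central angle = 2 × 44° = 88° (inscribed angle theorem).

88°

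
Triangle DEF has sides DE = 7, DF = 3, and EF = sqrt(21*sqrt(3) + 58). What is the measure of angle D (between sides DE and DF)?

When all three sides of a triangle are known, the law of cosines can be rearranged to find any angle.
cos(C) = (a² + b² - c²) / (2ab) gives cos(D) = -sqrt(3)/2.
Taking the inverse cosine: D = 150°.

150°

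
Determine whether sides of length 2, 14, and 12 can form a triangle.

Check the triangle inequality: 2 + 12 = 14 ≤ 14.
Since the sum of two sides does not exceed the third, no triangle can be formed.

No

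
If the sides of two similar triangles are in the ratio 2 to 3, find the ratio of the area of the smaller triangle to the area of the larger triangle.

Area ratio = (side ratio)^2 = (2/3)^2 = 4:9.

4:9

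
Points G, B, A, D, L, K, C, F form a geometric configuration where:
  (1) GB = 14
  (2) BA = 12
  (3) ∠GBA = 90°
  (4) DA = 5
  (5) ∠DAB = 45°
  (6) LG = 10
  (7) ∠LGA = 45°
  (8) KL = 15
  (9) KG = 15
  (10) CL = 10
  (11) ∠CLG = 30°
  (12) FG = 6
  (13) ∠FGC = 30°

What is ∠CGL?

Step 1: By the law of cosines on triangle GLC: GC² = 10² + 10² − 2·10·10·cos(30°) = 26.79, so GC ≈ 5.18.
Step 2: By the inverse law of cosines on triangle CGL: cos(∠CGL) = (5.18² + 10² − 10²) / (2·5.18·10) = 26.79/103.53 = 0.2588, so ∠CGL = 75°.

Therefore, the measure of angle ∠CGL = 75°.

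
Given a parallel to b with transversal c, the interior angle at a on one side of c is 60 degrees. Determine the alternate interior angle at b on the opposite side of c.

Alternate interior angles formed by parallel lines and a transversal are equal.
The given angle is 60 degrees.
The alternate interior angle = 60 degrees.

60 degrees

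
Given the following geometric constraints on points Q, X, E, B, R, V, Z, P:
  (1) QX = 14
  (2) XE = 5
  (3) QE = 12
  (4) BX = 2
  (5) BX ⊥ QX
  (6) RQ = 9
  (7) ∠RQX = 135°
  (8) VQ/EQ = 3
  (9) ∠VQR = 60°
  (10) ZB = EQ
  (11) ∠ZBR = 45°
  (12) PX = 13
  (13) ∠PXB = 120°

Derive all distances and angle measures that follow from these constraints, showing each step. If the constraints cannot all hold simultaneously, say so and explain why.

The constraints are consistent.

From the given relations:
  VQ = 3·EQ = 3·12 = 36
  ZB = EQ = 12

Step 1: From QX = 14, XB = 2, and ∠QXB = 90°, by the law of cosines:
  QB² = QX² + XB² - 2·QX·XB·cos(90°) = 196 + 4 - 0 = 200
  QB = 10·√2

Step 2: From XQ = 14, QR = 9, and ∠XQR = 135°, by the law of cosines:
  XR² = XQ² + QR² - 2·XQ·QR·cos(135°) = 196 + 81 + 178.2 = 455.2
  XR ≈ 21.34

Step 3: From BX = 2, XP = 13, and ∠BXP = 120°, by the law of cosines:
  BP² = BX² + XP² - 2·BX·XP·cos(120°) = 4 + 169 + 26 = 199
  BP = √199

Step 4: From RQ = 9, QV = 36, and ∠RQV = 60°, by the law of cosines:
  RV² = RQ² + QV² - 2·RQ·QV·cos(60°) = 81 + 1296 - 324 = 1053
  RV = 9·√13

Step 5: From QE = 12, QX = 14, EX = 5, by the inverse law of cosines:
  cos(∠EQX) = (QE² + QX² - EX²) / (2·QE·QX)
  ∠EQX = 20.36°

Step 6: From XE = 5, XQ = 14, EQ = 12, by the inverse law of cosines:
  cos(∠EXQ) = (XE² + XQ² - EQ²) / (2·XE·XQ)
  ∠EXQ = 56.63°

Step 7: From EQ = 12, EX = 5, QX = 14, by the inverse law of cosines:
  cos(∠QEX) = (EQ² + EX² - QX²) / (2·EQ·EX)
  ∠QEX = 103°

Step 8: From QB = 10·√2, QX = 14, BX = 2, by the inverse law of cosines:
  cos(∠BQX) = (QB² + QX² - BX²) / (2·QB·QX)
  ∠BQX = 8.13°

Step 9: From XQ = 14, XR = 21.34, QR = 9, by the inverse law of cosines:
  cos(∠QXR) = (XQ² + XR² - QR²) / (2·XQ·XR)
  ∠QXR = 17.35°

Step 10: From BP = √199, BX = 2, PX = 13, by the inverse law of cosines:
  cos(∠PBX) = (BP² + BX² - PX²) / (2·BP·BX)
  ∠PBX = 52.95°

Step 11: From BQ = 10·√2, BX = 2, QX = 14, by the inverse law of cosines:
  cos(∠QBX) = (BQ² + BX² - QX²) / (2·BQ·BX)
  ∠QBX = 81.87°

Step 12: From RQ = 9, RV = 9·√13, QV = 36, by the inverse law of cosines:
  cos(∠QRV) = (RQ² + RV² - QV²) / (2·RQ·RV)
  ∠QRV = 106.1°

Step 13: From RQ = 9, RX = 21.34, QX = 14, by the inverse law of cosines:
  cos(∠QRX) = (RQ² + RX² - QX²) / (2·RQ·RX)
  ∠QRX = 27.65°

Step 14: From VQ = 36, VR = 9·√13, QR = 9, by the inverse law of cosines:
  cos(∠QVR) = (VQ² + VR² - QR²) / (2·VQ·VR)
  ∠QVR = 13.9°

Step 15: From PB = √199, PX = 13, BX = 2, by the inverse law of cosines:
  cos(∠BPX) = (PB² + PX² - BX²) / (2·PB·PX)
  ∠BPX = 7.05°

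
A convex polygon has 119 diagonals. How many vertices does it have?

Using d = n(n - 3)/2, we solve 119 = n(n - 3)/2.
So n(n - 3) = 238.
Testing n = 17: 17 * 14 = 238 = 238. Correct.
The polygon has 17 sides.

17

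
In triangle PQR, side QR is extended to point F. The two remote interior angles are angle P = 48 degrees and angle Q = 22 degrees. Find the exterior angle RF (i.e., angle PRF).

Exterior angle = 48 + 22 = 70 degrees (exterior angle theorem).

70 degrees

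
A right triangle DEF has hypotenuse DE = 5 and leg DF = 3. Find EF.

By the Pythagorean theorem: EF^2 = DE^2 - DF^2
EF^2 = 5^2 - 3^2 = 25 - 9 = 16
EF = sqrt(16) = 4

4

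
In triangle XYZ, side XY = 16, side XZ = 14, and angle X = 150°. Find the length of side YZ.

Law of cosines: YZ^2 = 16^2 + 14^2 - 2(16)(14)cos(150°) = 224*sqrt(3) + 452, so YZ = 2*sqrt(56*sqrt(3) + 113).

2*sqrt(56*sqrt(3) + 113)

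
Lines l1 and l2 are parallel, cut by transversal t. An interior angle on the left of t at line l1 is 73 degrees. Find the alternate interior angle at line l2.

Alternate interior angles lie on opposite sides of the transversal, between the parallel lines.
By the alternate interior angle theorem, they are equal: 73 degrees.

73 degrees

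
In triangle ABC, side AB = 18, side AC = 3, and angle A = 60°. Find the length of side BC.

By the law of cosines: BC^2 = AB^2 + AC^2 - 2*AB*AC*cos(A)
BC^2 = 18^2 + 3^2 - 2*18*3*cos(60°)
BC^2 = 324 + 9 - 108*(1/2)
BC^2 = 279
BC = 3*sqrt(31)

3*sqrt(31)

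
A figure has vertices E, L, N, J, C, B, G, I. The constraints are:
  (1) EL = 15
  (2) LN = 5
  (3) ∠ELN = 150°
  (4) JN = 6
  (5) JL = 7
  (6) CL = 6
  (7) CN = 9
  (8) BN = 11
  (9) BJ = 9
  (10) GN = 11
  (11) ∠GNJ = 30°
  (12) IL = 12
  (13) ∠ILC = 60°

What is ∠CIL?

Step 1: By the law of cosines on triangle ILC: IC² = 12² + 6² − 2·12·6·cos(60°) = 108, so IC = 6·√3.
Step 2: By the inverse law of cosines on triangle CIL: cos(∠CIL) = ((6·√3)² + 12² − 6²) / (2·6·√3·12) = 216/249.42 = 0.866, so ∠CIL = 30°.

Therefore, the measure of angle ∠CIL = 30°.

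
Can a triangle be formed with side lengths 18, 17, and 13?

Yes.
The triangle inequality requires that the sum of any two sides exceeds the third.
Here 13 + 17 = 30 > 18, so the condition is met.

Yes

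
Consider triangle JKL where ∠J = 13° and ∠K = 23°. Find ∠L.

angle L = 180 - 13 - 23 = 144 degrees.

144 degrees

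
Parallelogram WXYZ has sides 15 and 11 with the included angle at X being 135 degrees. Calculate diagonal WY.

Using the law of cosines:
d^2 = 15^2 + 11^2 - 2(15)(11)cos(135 degrees)
d^2 = 225 + 121 - 330*-sqrt(2)/2
d^2 = 165*sqrt(2) + 346
d = sqrt(165*sqrt(2) + 346)

sqrt(165*sqrt(2) + 346)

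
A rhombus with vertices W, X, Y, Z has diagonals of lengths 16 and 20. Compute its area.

The diagonals of a rhombus divide it into four right triangles.
Each triangle has legs 16/ 2 = 8 and 20/2 = 10, so each has area (1/2)*8*10 = 40.
Four such triangles give total area = (d1 * d2) / 2 = 160.

160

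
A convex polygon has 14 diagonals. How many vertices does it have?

Using d = n(n - 3)/2, we solve 14 = n(n - 3)/2.
So n(n - 3) = 28.
Testing n = 7: 7 * 4 = 28 = 28. Correct.
The polygon has 7 sides.

7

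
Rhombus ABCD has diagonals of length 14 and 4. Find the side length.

Half-diagonals are 7 and 2. side = sqrt(7^2 + 2^2) = sqrt(53)

sqrt(53)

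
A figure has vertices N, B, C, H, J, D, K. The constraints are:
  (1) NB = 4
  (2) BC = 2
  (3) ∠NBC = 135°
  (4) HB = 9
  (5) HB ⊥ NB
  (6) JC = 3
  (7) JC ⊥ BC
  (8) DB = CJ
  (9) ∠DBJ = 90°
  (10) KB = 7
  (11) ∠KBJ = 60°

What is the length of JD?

From the given relations: DB = CJ = 3.
Step 1: By the law of cosines on triangle BCJ: BJ² = 2² + 3² − 2·2·3·cos(90°) = 13, so BJ = √13.
Step 2: By the law of cosines on triangle JBD: JD² = √13² + 3² − 2·√13·3·cos(90°) = 22, so JD = √22.

Therefore, the length of JD = √22.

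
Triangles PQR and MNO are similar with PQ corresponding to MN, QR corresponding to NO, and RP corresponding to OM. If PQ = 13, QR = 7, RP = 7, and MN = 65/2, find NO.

k = 65/2/13 = 5/2. NO = 5/2 * 7 = 35/2.

35/2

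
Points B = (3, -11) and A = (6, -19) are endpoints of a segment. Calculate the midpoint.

The midpoint is the average of the coordinates:
x: (3 + 6)/2 = 9/2
y: (-11 + -19)/2 = -15
Midpoint = (9/2, -15)

(9/2, -15)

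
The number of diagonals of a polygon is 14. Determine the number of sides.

Using d = n(n - 3)/2, we solve 14 = n(n - 3)/2.
So n(n - 3) = 28.
Testing n = 7: 7 * 4 = 28 = 28. Correct.
The polygon has 7 sides.

7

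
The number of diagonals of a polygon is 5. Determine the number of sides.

Using d = n(n - 3)/2, we solve 5 = n(n - 3)/2.
So n(n - 3) = 10.
Testing n = 5: 5 * 2 = 10 = 10. Correct.
The polygon has 5 sides.

5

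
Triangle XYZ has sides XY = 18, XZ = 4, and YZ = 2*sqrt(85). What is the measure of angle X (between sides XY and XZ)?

cos(X) = (18² + 4² - (2*sqrt(85))²) / (2 × 18 × 4) = 0, so X = arccos(0) = 90°.

90°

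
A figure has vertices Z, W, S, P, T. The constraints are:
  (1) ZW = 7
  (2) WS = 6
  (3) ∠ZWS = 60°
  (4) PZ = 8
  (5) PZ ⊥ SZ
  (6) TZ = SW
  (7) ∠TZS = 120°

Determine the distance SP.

Step 1: By the law of cosines on triangle ZWS: ZS² = 7² + 6² − 2·7·6·cos(60°) = 43, so ZS = √43.
Step 2: By the law of cosines on triangle SZP: SP² = √43² + 8² − 2·√43·8·cos(90°) = 107, so SP = √107.

Therefore, the length of SP = √107.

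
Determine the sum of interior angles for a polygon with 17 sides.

The sum of interior angles of an n-sided polygon is (n - 2) * 180.
For n = 17: (17 - 2) * 180 = 15 * 180 = 2700 degrees.

2700 degrees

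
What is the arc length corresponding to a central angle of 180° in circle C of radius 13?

Arc length = 2π(13)(1/2) = 13*pi

13*pi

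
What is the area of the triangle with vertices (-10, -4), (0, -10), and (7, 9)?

Shoelace: Area = (1/2)|-10(-10-9) + 0(9--4) + 7(-4--10)| = (1/2)(232) = 116

116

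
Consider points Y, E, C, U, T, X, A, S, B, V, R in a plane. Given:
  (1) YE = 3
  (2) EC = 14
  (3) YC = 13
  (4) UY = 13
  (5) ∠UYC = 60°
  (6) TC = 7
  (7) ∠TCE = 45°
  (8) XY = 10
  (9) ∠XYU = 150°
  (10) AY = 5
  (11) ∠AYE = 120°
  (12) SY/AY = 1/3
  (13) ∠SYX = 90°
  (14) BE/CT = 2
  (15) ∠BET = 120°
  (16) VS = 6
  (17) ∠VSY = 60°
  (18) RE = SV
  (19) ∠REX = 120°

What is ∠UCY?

Step 1: By the law of cosines on triangle CYU: CU² = 13² + 13² − 2·13·13·cos(60°) = 169, so CU = 13.
Step 2: By the inverse law of cosines on triangle UCY: cos(∠UCY) = (13² + 13² − 13²) / (2·13·13) = 169/338 = 0.5, so ∠UCY = 60°.

Therefore, the measure of angle ∠UCY = 60°.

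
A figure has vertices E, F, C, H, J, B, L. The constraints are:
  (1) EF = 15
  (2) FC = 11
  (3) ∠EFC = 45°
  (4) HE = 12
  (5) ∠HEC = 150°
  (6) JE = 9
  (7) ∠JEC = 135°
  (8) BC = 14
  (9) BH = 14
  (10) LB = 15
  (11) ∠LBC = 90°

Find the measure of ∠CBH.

Step 1: By the law of cosines on triangle EFC: EC² = 15² + 11² − 2·15·11·cos(45°) = 112.65, so EC ≈ 10.61.
Step 2: By the law of cosines on triangle CEH: CH² = 10.61² + 12² − 2·10.61·12·cos(150°) = 477.26, so CH ≈ 21.85.
Step 3: By the inverse law of cosines on triangle CBH: cos(∠CBH) = (14² + 14² − 21.85²) / (2·14·14) = -85.26/392 = -0.2175, so ∠CBH = 102.56°.

Therefore, the measure of angle ∠CBH = 102.56°.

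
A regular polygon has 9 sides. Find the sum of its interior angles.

The sum of interior angles of an n-sided polygon is (n - 2) * 180.
For n = 9: (9 - 2) * 180 = 7 * 180 = 1260 degrees.

1260 degrees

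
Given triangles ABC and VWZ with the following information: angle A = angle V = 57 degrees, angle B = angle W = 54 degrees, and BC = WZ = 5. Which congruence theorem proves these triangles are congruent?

The given information matches AAS: Two pairs of corresponding angles and a non-included side are equal (Angle-Angle-Side).

AAS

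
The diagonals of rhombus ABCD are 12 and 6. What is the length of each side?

The diagonals of a rhombus bisect each other at right angles.
Half-diagonals: 12/2 = 6 and 6/2 = 3
side = sqrt(6^2 + 3^2)
side = sqrt(36 + 9)
side = sqrt(45) = 3*sqrt(5)

3*sqrt(5)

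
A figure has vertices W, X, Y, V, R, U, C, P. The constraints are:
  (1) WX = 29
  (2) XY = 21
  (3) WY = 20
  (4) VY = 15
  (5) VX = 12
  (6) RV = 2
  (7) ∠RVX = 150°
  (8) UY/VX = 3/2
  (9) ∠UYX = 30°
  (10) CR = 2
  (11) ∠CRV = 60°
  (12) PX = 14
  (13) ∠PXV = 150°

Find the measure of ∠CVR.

Step 1: By the law of cosines on triangle VRC: VC² = 2² + 2² − 2·2·2·cos(60°) = 4, so VC = 2.
Step 2: By the inverse law of cosines on triangle CVR: cos(∠CVR) = (2² + 2² − 2²) / (2·2·2) = 4/8 = 0.5, so ∠CVR = 60°.

Therefore, the measure of angle ∠CVR = 60°.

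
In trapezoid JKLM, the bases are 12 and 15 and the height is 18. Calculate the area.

Area of a trapezoid = (base1 + base2) * height / 2
Area = (12 + 15) * 18 / 2
Area = 27 * 18 / 2
Area = 486 / 2
Area = 243

243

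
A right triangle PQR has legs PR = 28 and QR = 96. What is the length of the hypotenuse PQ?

PQ = sqrt(28^2 + 96^2) = sqrt(10000) = 100

100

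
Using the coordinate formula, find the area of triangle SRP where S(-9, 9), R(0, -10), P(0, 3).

Using the Shoelace formula for a triangle:
Area = (1/2)|x0(y1 - y2) + x1(y2 - y0) + x2(y0 - y1)|
Area = (1/2)|-9(-10 - 3) + 0(3 - 9) + 0(9 - -10)|
Area = (1/2)|117 + 0 + 0|
Area = (1/2)|117|
Area = (1/2)(117)
Area = 117/2

117/2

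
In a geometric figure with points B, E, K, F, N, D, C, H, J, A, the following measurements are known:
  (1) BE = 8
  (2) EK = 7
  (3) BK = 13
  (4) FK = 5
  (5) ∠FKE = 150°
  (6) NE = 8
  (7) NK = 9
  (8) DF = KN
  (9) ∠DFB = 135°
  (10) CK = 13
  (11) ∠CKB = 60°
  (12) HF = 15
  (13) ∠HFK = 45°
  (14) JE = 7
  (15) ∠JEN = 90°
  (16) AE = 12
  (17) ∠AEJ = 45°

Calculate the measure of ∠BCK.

Step 1: By the law of cosines on triangle CKB: CB² = 13² + 13² − 2·13·13·cos(60°) = 169, so CB = 13.
Step 2: By the inverse law of cosines on triangle BCK: cos(∠BCK) = (13² + 13² − 13²) / (2·13·13) = 169/338 = 0.5, so ∠BCK = 60°.

Therefore, the measure of angle ∠BCK = 60°.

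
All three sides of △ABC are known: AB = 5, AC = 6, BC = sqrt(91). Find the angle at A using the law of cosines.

cos(A) = (5² + 6² - (sqrt(91))²) / (2 × 5 × 6) = -1/2, so A = arccos(-1/2) = 120°.

120°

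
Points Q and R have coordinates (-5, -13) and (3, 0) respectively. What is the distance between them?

d = sqrt((8)^2 + (13)^2) = sqrt(233)

sqrt(233)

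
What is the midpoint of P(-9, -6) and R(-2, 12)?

M = ((x₁ + x₂)/2, (y₁ + y₂)/2)
= ((-9 + -2)/2, (-6 + 12)/2)
= (-11/2, 6/2) = (-11/2, 3)

(-11/2, 3)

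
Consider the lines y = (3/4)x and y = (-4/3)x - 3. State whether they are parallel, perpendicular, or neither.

Slope of line 1: m1 = 3/4
Slope of line 2: m2 = -4/3
Two lines are perpendicular when the product of their slopes is -1 (negative reciprocals).
m1 * m2 = (3/4) * (-4/3) = -1, confirming perpendicularity.

Perpendicular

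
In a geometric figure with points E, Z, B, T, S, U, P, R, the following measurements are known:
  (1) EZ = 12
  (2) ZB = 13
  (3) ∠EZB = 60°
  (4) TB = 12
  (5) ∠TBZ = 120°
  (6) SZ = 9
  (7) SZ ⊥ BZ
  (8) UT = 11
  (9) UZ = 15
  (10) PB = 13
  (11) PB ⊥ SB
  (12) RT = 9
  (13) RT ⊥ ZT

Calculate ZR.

Step 1: By the law of cosines on triangle ZBT: ZT² = 13² + 12² − 2·13·12·cos(120°) = 469, so ZT ≈ 21.66.
Step 2: By the law of cosines on triangle ZTR: ZR² = 21.66² + 9² − 2·21.66·9·cos(90°) = 550, so ZR = 5·√22.

Therefore, the length of ZR = 5·√22.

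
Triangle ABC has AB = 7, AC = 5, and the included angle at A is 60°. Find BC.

By the law of cosines: BC^2 = AB^2 + AC^2 - 2*AB*AC*cos(A)
BC^2 = 7^2 + 5^2 - 2*7*5*cos(60°)
BC^2 = 49 + 25 - 70*(1/2)
BC^2 = 39
BC = sqrt(39)

sqrt(39)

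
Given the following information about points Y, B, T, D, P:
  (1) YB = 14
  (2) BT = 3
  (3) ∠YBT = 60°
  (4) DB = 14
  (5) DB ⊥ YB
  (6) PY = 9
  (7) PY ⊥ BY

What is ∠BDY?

Step 1: By the law of cosines on triangle DBY: DY² = 14² + 14² − 2·14·14·cos(90°) = 392, so DY = 14·√2.
Step 2: By the inverse law of cosines on triangle BDY: cos(∠BDY) = (14² + (14·√2)² − 14²) / (2·14·14·√2) = 392/554.37 = 0.7071, so ∠BDY = 45°.

Therefore, the measure of angle ∠BDY = 45°.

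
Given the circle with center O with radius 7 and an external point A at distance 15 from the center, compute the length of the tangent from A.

The tangent, radius, and line from the external point to the center form a right triangle.
The right angle is where the tangent meets the radius.
By the Pythagorean theorem: tangent² + 7² = 15²
tangent² = 225 - 49 = 176
tangent = 4*sqrt(11)

4*sqrt(11)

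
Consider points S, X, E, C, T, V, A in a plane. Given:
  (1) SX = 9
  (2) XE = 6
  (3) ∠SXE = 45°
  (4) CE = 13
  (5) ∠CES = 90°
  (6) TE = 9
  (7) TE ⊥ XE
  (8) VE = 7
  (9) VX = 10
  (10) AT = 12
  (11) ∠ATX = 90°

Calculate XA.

Step 1: By the law of cosines on triangle XET: XT² = 6² + 9² − 2·6·9·cos(90°) = 117, so XT = 3·√13.
Step 2: By the law of cosines on triangle XTA: XA² = (3·√13)² + 12² − 2·3·√13·12·cos(90°) = 261, so XA = 3·√29.

Therefore, the length of XA = 3·√29.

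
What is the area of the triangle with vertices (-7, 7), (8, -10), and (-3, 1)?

Shoelace: Area = (1/2)|-7(-10-1) + 8(1-7) + -3(7--10)| = (1/2)(22) = 11

11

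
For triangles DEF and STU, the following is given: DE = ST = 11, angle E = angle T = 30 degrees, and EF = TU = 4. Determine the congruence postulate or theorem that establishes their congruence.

The given information matches SAS: Two pairs of corresponding sides and the included angle are equal (Side-Angle-Side).

SAS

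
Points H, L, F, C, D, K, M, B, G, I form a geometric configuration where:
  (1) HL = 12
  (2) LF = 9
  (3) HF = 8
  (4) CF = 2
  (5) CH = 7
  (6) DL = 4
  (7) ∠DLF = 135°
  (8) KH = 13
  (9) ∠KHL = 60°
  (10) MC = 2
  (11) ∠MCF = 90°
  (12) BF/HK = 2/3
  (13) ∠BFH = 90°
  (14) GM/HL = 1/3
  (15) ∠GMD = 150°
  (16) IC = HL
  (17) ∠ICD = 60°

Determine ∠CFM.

Step 1: By the law of cosines on triangle FCM: FM² = 2² + 2² − 2·2·2·cos(90°) = 8, so FM = 2·√2.
Step 2: By the inverse law of cosines on triangle CFM: cos(∠CFM) = (2² + (2·√2)² − 2²) / (2·2·2·√2) = 8/11.31 = 0.7071, so ∠CFM = 45°.

Therefore, the measure of angle ∠CFM = 45°.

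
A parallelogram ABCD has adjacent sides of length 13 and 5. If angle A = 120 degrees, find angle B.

Opposite sides of a parallelogram are parallel, so consecutive angles form co-interior angles on a transversal.
Co-interior angles sum to 180°, giving angle B = 180 - 120 = 60 degrees.

60 degrees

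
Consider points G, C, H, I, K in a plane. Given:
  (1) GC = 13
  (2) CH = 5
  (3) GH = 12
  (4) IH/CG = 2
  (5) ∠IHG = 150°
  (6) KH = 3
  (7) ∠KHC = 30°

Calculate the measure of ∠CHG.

Step 1: By the inverse law of cosines on triangle CHG: cos(∠CHG) = (5² + 12² − 13²) / (2·5·12) = 0/120 = 0, so ∠CHG = 90°.

Therefore, the measure of angle ∠CHG = 90°.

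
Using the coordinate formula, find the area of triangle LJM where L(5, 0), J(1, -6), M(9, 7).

The Shoelace formula computes the area from vertex coordinates by summing cross products.
For vertices (5,0), (1,-6), (9,7):
Signed sum = 5*-6 - 1*0 + 1*7 - 9*-6 + 9*0 - 5*7
= -30 + 61 + -35 = -4
Area = (1/2)|-4| = 2.

2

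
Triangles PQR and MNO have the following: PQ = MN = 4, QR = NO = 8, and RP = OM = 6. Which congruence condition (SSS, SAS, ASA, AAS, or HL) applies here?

The given information matches SSS: All three pairs of corresponding sides are equal (Side-Side-Side).

SSS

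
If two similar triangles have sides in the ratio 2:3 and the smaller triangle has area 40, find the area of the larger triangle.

For similar figures, the area ratio equals the square of the side ratio.
Side ratio (the smaller triangle to the larger triangle) = 2:3, so area ratio = 2^2:3^2 = 4:9.
If the area of the smaller triangle is 40, then the area of the larger triangle = 40 * (9/4) = 90.

90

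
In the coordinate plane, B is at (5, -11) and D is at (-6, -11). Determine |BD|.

d = sqrt((-11)^2 + (0)^2) = sqrt(121) = 11

11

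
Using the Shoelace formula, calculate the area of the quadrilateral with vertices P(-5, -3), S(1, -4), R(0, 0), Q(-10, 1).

The Shoelace formula works by pairing each vertex with the next (cycling back to the first).
For each pair, compute x_i*y_(i+1) - x_(i+1)*y_i:
  (-5*-4 - 1*-3) = 23
  (1*0 - 0*-4) = 0
  (0*1 - -10*0) = 0
  (-10*-3 - -5*1) = 35
Taking half the absolute value of the total: Area = (1/2)(58) = 29.

29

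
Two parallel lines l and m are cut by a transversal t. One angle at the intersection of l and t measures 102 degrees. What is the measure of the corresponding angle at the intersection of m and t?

When a transversal crosses parallel lines, angles in the same position at each intersection are called corresponding angles.
These are always equal, so the answer is 102 degrees.

102 degrees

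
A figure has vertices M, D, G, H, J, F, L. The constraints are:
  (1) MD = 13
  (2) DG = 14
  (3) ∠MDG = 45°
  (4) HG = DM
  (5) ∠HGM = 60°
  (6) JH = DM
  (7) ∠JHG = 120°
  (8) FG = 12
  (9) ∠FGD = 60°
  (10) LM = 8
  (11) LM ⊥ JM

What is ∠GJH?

From the given relations: JH = DM = 13; HG = DM = 13.
Step 1: By the law of cosines on triangle JHG: JG² = 13² + 13² − 2·13·13·cos(120°) = 507, so JG = 13·√3.
Step 2: By the inverse law of cosines on triangle GJH: cos(∠GJH) = ((13·√3)² + 13² − 13²) / (2·13·√3·13) = 507/585.43 = 0.866, so ∠GJH = 30°.

Therefore, the measure of angle ∠GJH = 30°.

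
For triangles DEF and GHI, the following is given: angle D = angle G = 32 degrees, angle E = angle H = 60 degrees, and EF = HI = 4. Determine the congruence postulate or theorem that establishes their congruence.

Consider the given information: angle D = angle G = 32 degrees, angle E = angle H = 60 degrees, and EF = HI = 4
This is not SAS or ASA: SAS requires two sides and the included angle between them. ASA requires two angles and the side between them.
The correct criterion is AAS. Two pairs of corresponding angles and a non-included side are equal (Angle-Angle-Side).

AAS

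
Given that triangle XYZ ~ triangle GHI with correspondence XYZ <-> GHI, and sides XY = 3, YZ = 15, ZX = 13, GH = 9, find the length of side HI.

Similar triangles have proportional sides. Setting up the proportion:
GH / XY = HI / YZ
9 / 3 = HI / 15
HI = 15 * 9 / 3 = 45.

45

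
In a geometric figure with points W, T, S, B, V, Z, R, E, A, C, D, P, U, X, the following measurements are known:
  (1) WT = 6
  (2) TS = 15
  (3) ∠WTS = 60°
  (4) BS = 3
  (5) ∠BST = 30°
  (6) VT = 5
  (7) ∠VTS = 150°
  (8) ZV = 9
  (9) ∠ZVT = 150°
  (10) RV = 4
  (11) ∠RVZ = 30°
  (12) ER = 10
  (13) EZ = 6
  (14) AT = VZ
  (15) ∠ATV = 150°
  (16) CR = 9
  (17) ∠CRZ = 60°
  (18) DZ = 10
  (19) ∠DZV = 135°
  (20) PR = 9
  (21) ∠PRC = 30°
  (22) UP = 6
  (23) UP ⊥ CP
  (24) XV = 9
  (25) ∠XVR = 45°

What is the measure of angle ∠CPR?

Step 1: By the law of cosines on triangle PRC: PC² = 9² + 9² − 2·9·9·cos(30°) = 21.7, so PC ≈ 4.66.
Step 2: By the inverse law of cosines on triangle CPR: cos(∠CPR) = (4.66² + 9² − 9²) / (2·4.66·9) = 21.7/83.86 = 0.2588, so ∠CPR = 75°.

Therefore, the measure of angle ∠CPR = 75°.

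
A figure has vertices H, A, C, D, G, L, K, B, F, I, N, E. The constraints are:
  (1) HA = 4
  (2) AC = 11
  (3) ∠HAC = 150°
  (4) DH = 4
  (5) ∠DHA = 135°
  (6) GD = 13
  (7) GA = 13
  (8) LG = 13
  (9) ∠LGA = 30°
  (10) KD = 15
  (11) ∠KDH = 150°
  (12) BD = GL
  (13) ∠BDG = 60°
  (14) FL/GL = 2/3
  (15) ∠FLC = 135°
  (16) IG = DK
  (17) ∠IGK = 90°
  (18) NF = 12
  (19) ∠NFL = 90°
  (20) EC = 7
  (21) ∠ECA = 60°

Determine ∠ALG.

Step 1: By the law of cosines on triangle LGA: LA² = 13² + 13² − 2·13·13·cos(30°) = 45.28, so LA ≈ 6.73.
Step 2: By the inverse law of cosines on triangle ALG: cos(∠ALG) = (6.73² + 13² − 13²) / (2·6.73·13) = 45.28/174.96 = 0.2588, so ∠ALG = 75°.

Therefore, the measure of angle ∠ALG = 75°.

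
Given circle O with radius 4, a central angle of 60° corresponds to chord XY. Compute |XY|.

Chord = 2(4) sin(30°) = 4

4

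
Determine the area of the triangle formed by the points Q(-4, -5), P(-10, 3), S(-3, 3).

The Shoelace formula computes the area from vertex coordinates by summing cross products.
For vertices (-4,-5), (-10,3), (-3,3):
Signed sum = -4*3 - -10*-5 + -10*3 - -3*3 + -3*-5 - -4*3
= -62 + -21 + 27 = -56
Area = (1/2)|-56| = 28.

28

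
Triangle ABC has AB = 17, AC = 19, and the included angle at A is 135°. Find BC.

By the law of cosines: BC^2 = AB^2 + AC^2 - 2*AB*AC*cos(A)
BC^2 = 17^2 + 19^2 - 2*17*19*cos(135°)
BC^2 = 289 + 361 - 646*(-sqrt(2)/2)
BC^2 = 323*sqrt(2) + 650
BC = sqrt(323*sqrt(2) + 650)

sqrt(323*sqrt(2) + 650)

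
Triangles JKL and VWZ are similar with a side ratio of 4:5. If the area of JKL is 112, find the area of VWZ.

For similar figures, the area ratio equals the square of the side ratio.
Side ratio (JKL to VWZ) = 4:5, so area ratio = 4^2:5^2 = 16:25.
If the area of JKL is 112, then the area of VWZ = 112 * (25/16) = 175.

175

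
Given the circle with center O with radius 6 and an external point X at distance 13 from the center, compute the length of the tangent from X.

tangent = √(d² - r²) = √(13² - 6²) = √(169 - 36) = √133 = sqrt(133)

sqrt(133)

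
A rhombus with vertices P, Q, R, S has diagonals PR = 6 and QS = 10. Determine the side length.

Half-diagonals are 3 and 5. side = sqrt(3^2 + 5^2) = sqrt(34)

sqrt(34)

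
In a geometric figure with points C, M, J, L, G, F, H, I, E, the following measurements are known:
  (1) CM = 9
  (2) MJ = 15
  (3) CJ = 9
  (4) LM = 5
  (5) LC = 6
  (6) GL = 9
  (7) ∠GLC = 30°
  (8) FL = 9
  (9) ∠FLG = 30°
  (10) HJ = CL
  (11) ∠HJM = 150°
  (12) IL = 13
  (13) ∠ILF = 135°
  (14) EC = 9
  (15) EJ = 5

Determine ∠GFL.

Step 1: By the law of cosines on triangle FLG: FG² = 9² + 9² − 2·9·9·cos(30°) = 21.7, so FG ≈ 4.66.
Step 2: By the inverse law of cosines on triangle GFL: cos(∠GFL) = (4.66² + 9² − 9²) / (2·4.66·9) = 21.7/83.86 = 0.2588, so ∠GFL = 75°.

Therefore, the measure of angle ∠GFL = 75°.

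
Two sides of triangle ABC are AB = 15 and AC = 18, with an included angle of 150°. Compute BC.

By the law of cosines: BC^2 = AB^2 + AC^2 - 2*AB*AC*cos(A)
BC^2 = 15^2 + 18^2 - 2*15*18*cos(150°)
BC^2 = 225 + 324 - 540*(-sqrt(3)/2)
BC^2 = 270*sqrt(3) + 549
BC = 3*sqrt(30*sqrt(3) + 61)

3*sqrt(30*sqrt(3) + 61)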